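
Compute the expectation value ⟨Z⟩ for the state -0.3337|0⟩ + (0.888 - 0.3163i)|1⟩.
-0.7772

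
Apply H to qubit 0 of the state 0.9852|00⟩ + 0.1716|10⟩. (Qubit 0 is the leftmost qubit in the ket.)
0.818|00⟩ + 0.5753|10⟩

H on qubit 0 mixes each pair of kets that differ only in qubit 0: amplitudes (a, b) of (|…0…⟩, |…1…⟩) become ((a + b)/√2, (a − b)/√2). Kets absent from the input have amplitude 0.
(|00⟩, |10⟩): (a, b) = (0.9852, 0.1716) → (0.818, 0.5753)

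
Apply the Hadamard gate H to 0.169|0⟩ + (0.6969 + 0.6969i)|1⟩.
(0.6123 + 0.4928i)|0⟩ + (-0.3733 - 0.4928i)|1⟩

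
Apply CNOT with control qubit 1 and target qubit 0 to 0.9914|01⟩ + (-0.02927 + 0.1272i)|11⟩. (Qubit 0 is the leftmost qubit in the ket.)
(-0.02927 + 0.1272i)|01⟩ + 0.9914|11⟩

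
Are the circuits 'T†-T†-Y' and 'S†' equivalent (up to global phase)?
No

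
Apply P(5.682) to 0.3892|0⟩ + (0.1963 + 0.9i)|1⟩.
0.3892|0⟩ + (0.6709 + 0.6312i)|1⟩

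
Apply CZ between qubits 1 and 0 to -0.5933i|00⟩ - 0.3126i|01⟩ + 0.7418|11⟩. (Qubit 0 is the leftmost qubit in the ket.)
-0.5933i|00⟩ - 0.3126i|01⟩ - 0.7418|11⟩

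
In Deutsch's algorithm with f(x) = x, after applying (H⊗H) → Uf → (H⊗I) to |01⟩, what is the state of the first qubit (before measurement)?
|1⟩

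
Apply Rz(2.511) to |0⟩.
(0.3101 - 0.9507i)|0⟩

Rz(2.511) = [[e^(−iθ/2), 0], [0, e^(iθ/2)]] with e^(±iθ/2) = cos(θ/2) ± i·sin(θ/2); θ = 2.511, cos(θ/2) ≈ 0.310098, sin(θ/2) ≈ 0.950705.
With a = amp(|0⟩) = 1 and b = amp(|1⟩) = 0:
new amp(|0⟩) = (0.310098 - 0.950705i)·a = (0.3101 - 0.9507i)
new amp(|1⟩) = (0.310098 + 0.950705i)·b = 0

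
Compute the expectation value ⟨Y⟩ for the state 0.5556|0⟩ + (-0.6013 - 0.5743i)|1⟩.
-0.6382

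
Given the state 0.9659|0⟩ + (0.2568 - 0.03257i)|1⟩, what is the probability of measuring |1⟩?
0.06701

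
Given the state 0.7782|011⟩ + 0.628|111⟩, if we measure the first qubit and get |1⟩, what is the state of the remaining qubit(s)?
|11⟩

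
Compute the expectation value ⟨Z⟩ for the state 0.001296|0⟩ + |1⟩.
-1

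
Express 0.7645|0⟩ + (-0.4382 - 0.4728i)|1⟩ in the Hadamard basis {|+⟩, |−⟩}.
(0.2307 - 0.3343i)|+⟩ + (0.8504 + 0.3343i)|−⟩

With |ψ⟩ = α|0⟩ + β|1⟩, the Hadamard-basis coefficients are ⟨+|ψ⟩ = (α + β)/√2 and ⟨−|ψ⟩ = (α − β)/√2.
Here α = 0.7645, β = (-0.4382 - 0.4728i): (α + β)/√2 = (0.2307 - 0.3343i), (α − β)/√2 = (0.8504 + 0.3343i).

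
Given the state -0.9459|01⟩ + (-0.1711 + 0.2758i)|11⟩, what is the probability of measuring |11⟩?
0.1053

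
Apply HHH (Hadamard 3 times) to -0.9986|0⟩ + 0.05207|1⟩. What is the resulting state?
-0.6693|0⟩ - 0.7429|1⟩

H² = I, so H^3 = H: a single Hadamard. With (a, b) = (-0.9986, 0.05207), H gives ((a + b)/√2, (a − b)/√2) = (-0.6693, -0.7429).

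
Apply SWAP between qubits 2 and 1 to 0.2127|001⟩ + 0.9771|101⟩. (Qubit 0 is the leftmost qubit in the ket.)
0.2127|010⟩ + 0.9771|110⟩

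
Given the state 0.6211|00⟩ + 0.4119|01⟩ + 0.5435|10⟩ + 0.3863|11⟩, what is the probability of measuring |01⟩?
0.1697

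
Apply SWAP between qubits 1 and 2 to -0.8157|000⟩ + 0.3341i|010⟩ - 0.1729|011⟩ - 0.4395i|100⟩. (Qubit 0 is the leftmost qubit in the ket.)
-0.8157|000⟩ + 0.3341i|001⟩ - 0.1729|011⟩ - 0.4395i|100⟩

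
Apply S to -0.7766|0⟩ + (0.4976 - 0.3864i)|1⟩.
-0.7766|0⟩ + (0.3864 + 0.4976i)|1⟩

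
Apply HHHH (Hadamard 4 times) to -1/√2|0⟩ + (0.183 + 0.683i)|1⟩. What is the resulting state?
-1/√2|0⟩ + (0.183 + 0.683i)|1⟩

H² = I, so an even number of Hadamards cancels: H^4 = I and the state is unchanged.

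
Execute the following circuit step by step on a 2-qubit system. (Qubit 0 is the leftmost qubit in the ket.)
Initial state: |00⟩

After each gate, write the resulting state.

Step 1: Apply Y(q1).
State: i|01⟩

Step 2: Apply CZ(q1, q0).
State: i|01⟩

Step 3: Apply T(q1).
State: (-1/√2 + (1/√2)i)|01⟩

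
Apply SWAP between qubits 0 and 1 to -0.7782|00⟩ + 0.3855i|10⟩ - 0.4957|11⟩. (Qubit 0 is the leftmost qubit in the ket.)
-0.7782|00⟩ + 0.3855i|01⟩ - 0.4957|11⟩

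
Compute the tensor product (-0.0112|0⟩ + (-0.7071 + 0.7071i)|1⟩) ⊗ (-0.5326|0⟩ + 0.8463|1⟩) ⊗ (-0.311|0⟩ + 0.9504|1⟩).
-0.001855|000⟩ + 0.005669|001⟩ + 0.002948|010⟩ - 0.009008|011⟩ + (-0.1171 + 0.1171i)|100⟩ + (0.3579 - 0.3579i)|101⟩ + (0.1861 - 0.1861i)|110⟩ + (-0.5687 + 0.5687i)|111⟩

amp(|b₁b₂…⟩) = product of the factor amplitudes for bits b₁, b₂, …; only kets whose every factor amplitude is nonzero survive.
|000⟩: (-0.0112)(-0.5326)(-0.311) = -0.001855
|001⟩: (-0.0112)(-0.5326)(0.9504) = 0.005669
|010⟩: (-0.0112)(0.8463)(-0.311) = 0.002948
|011⟩: (-0.0112)(0.8463)(0.9504) = -0.009008
|100⟩: (-0.7071 + 0.7071i)(-0.5326)(-0.311) = (-0.1171 + 0.1171i)
|101⟩: (-0.7071 + 0.7071i)(-0.5326)(0.9504) = (0.3579 - 0.3579i)
|110⟩: (-0.7071 + 0.7071i)(0.8463)(-0.311) = (0.1861 - 0.1861i)
|111⟩: (-0.7071 + 0.7071i)(0.8463)(0.9504) = (-0.5687 + 0.5687i)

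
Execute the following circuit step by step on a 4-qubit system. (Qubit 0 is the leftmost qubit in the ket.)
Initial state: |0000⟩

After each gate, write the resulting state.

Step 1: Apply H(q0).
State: 1/√2|0000⟩ + 1/√2|1000⟩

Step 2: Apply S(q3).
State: 1/√2|0000⟩ + 1/√2|1000⟩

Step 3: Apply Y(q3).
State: (1/√2)i|0001⟩ + (1/√2)i|1001⟩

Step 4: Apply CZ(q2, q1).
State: (1/√2)i|0001⟩ + (1/√2)i|1001⟩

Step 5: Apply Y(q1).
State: -1/√2|0101⟩ - 1/√2|1101⟩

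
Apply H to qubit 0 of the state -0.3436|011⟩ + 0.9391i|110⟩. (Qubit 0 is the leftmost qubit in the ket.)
0.664i|010⟩ - 0.243|011⟩ - 0.664i|110⟩ - 0.243|111⟩

H on qubit 0 mixes each pair of kets that differ only in qubit 0: amplitudes (a, b) of (|…0…⟩, |…1…⟩) become ((a + b)/√2, (a − b)/√2). Kets absent from the input have amplitude 0.
(|010⟩, |110⟩): (a, b) = (0, 0.9391i) → (0.664i, -0.664i)
(|011⟩, |111⟩): (a, b) = (-0.3436, 0) → (-0.243, -0.243)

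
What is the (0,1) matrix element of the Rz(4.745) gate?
0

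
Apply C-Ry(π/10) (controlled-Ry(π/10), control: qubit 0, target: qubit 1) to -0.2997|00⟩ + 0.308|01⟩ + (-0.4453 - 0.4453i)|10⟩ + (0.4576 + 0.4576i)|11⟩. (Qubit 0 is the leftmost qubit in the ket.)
-0.2997|00⟩ + 0.308|01⟩ + (-0.5114 - 0.5114i)|10⟩ + (0.3823 + 0.3823i)|11⟩

C-Ry(π/10) leaves the control-|0⟩ kets |00⟩, |01⟩ unchanged and applies Ry(π/10) to qubit 1 on the control-|1⟩ pair (|10⟩, |11⟩).
Ry(π/10) = [[cos(θ/2), −sin(θ/2)], [sin(θ/2), cos(θ/2)]]; θ = π/10, cos(θ/2) ≈ 0.987688, sin(θ/2) ≈ 0.156434.
With a = amp(|10⟩) = (-0.4453 - 0.4453i) and b = amp(|11⟩) = (0.4576 + 0.4576i):
new amp(|10⟩) = (0.987688)·a + (-0.156434)·b = (-0.5114 - 0.5114i)
new amp(|11⟩) = (0.156434)·a + (0.987688)·b = (0.3823 + 0.3823i)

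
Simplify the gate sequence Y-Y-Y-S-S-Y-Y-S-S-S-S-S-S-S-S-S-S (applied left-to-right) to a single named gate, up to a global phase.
Y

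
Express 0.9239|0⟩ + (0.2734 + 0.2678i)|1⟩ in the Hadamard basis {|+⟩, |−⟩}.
(0.8466 + 0.1894i)|+⟩ + (0.46 - 0.1894i)|−⟩

With |ψ⟩ = α|0⟩ + β|1⟩, the Hadamard-basis coefficients are ⟨+|ψ⟩ = (α + β)/√2 and ⟨−|ψ⟩ = (α − β)/√2.
Here α = 0.9239, β = (0.2734 + 0.2678i): (α + β)/√2 = (0.8466 + 0.1894i), (α − β)/√2 = (0.46 - 0.1894i).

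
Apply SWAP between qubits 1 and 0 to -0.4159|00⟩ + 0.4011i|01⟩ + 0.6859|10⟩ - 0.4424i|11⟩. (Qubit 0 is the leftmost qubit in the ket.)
-0.4159|00⟩ + 0.6859|01⟩ + 0.4011i|10⟩ - 0.4424i|11⟩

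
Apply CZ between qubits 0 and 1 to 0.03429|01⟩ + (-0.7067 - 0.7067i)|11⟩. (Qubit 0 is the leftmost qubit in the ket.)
0.03429|01⟩ + (0.7067 + 0.7067i)|11⟩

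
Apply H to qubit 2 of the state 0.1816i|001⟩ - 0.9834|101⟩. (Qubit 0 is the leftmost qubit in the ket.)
0.1284i|000⟩ - 0.1284i|001⟩ - 0.6954|100⟩ + 0.6954|101⟩

H on qubit 2 mixes each pair of kets that differ only in qubit 2: amplitudes (a, b) of (|…0…⟩, |…1…⟩) become ((a + b)/√2, (a − b)/√2). Kets absent from the input have amplitude 0.
(|000⟩, |001⟩): (a, b) = (0, 0.1816i) → (0.1284i, -0.1284i)
(|100⟩, |101⟩): (a, b) = (0, -0.9834) → (-0.6954, 0.6954)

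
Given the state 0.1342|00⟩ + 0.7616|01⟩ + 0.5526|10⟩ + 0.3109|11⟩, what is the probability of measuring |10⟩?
0.3054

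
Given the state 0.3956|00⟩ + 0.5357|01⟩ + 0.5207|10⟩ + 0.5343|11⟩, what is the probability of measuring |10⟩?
0.2711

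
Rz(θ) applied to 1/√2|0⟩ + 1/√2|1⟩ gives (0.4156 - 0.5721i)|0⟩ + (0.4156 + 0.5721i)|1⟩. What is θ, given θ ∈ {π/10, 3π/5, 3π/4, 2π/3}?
3π/5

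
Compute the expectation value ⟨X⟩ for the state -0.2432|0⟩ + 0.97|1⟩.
-0.4718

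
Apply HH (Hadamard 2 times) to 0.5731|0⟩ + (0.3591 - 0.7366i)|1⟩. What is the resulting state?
0.5731|0⟩ + (0.3591 - 0.7366i)|1⟩

H² = I, so an even number of Hadamards cancels: H^2 = I and the state is unchanged.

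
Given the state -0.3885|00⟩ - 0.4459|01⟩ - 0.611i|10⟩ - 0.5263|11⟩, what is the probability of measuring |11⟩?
0.277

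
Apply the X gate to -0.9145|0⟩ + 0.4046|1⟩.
0.4046|0⟩ - 0.9145|1⟩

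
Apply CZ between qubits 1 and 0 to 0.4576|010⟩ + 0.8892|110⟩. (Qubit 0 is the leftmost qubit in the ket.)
0.4576|010⟩ - 0.8892|110⟩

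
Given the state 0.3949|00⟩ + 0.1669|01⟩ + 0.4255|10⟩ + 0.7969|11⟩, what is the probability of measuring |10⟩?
0.1811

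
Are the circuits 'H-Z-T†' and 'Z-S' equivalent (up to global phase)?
No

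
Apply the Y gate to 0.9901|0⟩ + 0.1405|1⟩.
-0.1405i|0⟩ + 0.9901i|1⟩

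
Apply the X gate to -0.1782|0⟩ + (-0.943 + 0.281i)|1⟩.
(-0.943 + 0.281i)|0⟩ - 0.1782|1⟩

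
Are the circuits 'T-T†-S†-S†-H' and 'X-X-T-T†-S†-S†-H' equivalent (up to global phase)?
Yes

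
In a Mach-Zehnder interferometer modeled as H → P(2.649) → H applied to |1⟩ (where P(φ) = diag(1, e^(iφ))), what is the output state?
(0.9406 - 0.2365i)|0⟩ + (0.05945 + 0.2365i)|1⟩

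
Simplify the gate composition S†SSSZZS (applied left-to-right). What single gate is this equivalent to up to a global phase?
S†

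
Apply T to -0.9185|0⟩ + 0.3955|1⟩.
-0.9185|0⟩ + (0.2797 + 0.2797i)|1⟩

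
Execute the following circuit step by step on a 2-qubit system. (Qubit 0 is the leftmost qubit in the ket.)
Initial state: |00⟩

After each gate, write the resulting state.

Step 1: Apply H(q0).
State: 1/√2|00⟩ + 1/√2|10⟩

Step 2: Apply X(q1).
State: 1/√2|01⟩ + 1/√2|11⟩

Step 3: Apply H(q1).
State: 1/2|00⟩ - 1/2|01⟩ + 1/2|10⟩ - 1/2|11⟩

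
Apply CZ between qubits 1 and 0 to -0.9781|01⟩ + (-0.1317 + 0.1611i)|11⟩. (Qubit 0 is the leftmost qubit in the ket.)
-0.9781|01⟩ + (0.1317 - 0.1611i)|11⟩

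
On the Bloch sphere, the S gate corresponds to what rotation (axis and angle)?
Rotation by π/2 around the z-axis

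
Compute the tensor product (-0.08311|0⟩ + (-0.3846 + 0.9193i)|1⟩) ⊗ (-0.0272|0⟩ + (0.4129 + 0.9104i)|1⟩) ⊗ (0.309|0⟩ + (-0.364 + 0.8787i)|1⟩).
0.0006985|000⟩ + (-0.0008229 + 0.001986i)|001⟩ + (-0.0106 - 0.02338i)|010⟩ + (0.07898 - 0.002612i)|011⟩ + (0.003232 - 0.007727i)|100⟩ + (0.01816 + 0.01829i)|101⟩ + (-0.3077 + 0.009097i)|110⟩ + (0.3366 - 0.8857i)|111⟩

amp(|b₁b₂…⟩) = product of the factor amplitudes for bits b₁, b₂, …; only kets whose every factor amplitude is nonzero survive.
|000⟩: (-0.08311)(-0.0272)(0.309) = 0.0006985
|001⟩: (-0.08311)(-0.0272)(-0.364 + 0.8787i) = (-0.0008229 + 0.001986i)
|010⟩: (-0.08311)(0.4129 + 0.9104i)(0.309) = (-0.0106 - 0.02338i)
|011⟩: (-0.08311)(0.4129 + 0.9104i)(-0.364 + 0.8787i) = (0.07898 - 0.002612i)
|100⟩: (-0.3846 + 0.9193i)(-0.0272)(0.309) = (0.003232 - 0.007727i)
|101⟩: (-0.3846 + 0.9193i)(-0.0272)(-0.364 + 0.8787i) = (0.01816 + 0.01829i)
|110⟩: (-0.3846 + 0.9193i)(0.4129 + 0.9104i)(0.309) = (-0.3077 + 0.009097i)
|111⟩: (-0.3846 + 0.9193i)(0.4129 + 0.9104i)(-0.364 + 0.8787i) = (0.3366 - 0.8857i)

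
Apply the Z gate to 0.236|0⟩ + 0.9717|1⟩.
0.236|0⟩ - 0.9717|1⟩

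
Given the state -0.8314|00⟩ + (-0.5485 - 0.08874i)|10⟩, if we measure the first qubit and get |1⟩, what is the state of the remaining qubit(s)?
(-0.9872 - 0.1597i)|0⟩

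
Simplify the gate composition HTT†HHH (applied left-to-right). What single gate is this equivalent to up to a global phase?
I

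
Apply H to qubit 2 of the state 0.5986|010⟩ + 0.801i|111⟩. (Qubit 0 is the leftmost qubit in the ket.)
0.4233|010⟩ + 0.4233|011⟩ + 0.5664i|110⟩ - 0.5664i|111⟩

H on qubit 2 mixes each pair of kets that differ only in qubit 2: amplitudes (a, b) of (|…0…⟩, |…1…⟩) become ((a + b)/√2, (a − b)/√2). Kets absent from the input have amplitude 0.
(|010⟩, |011⟩): (a, b) = (0.5986, 0) → (0.4233, 0.4233)
(|110⟩, |111⟩): (a, b) = (0, 0.801i) → (0.5664i, -0.5664i)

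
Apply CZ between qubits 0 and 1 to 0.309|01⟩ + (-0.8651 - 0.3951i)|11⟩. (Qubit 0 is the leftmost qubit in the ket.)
0.309|01⟩ + (0.8651 + 0.3951i)|11⟩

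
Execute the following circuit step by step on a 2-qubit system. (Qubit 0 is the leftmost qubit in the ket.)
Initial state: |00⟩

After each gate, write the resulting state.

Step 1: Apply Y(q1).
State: i|01⟩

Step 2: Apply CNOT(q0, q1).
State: i|01⟩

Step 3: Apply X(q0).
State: i|11⟩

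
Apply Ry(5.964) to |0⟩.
-0.9873|0⟩ + 0.1589|1⟩

Ry(5.964) = [[cos(θ/2), −sin(θ/2)], [sin(θ/2), cos(θ/2)]]; θ = 5.964, cos(θ/2) ≈ -0.987292, sin(θ/2) ≈ 0.158916.
With a = amp(|0⟩) = 1 and b = amp(|1⟩) = 0:
new amp(|0⟩) = (-0.987292)·a + (-0.158916)·b = -0.9873
new amp(|1⟩) = (0.158916)·a + (-0.987292)·b = 0.1589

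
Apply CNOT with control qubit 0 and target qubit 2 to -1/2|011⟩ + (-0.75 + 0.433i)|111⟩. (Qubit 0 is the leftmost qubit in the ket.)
-1/2|011⟩ + (-0.75 + 0.433i)|110⟩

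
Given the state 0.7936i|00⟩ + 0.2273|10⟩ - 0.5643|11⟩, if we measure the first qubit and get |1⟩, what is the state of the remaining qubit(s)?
0.3736|0⟩ - 0.9276|1⟩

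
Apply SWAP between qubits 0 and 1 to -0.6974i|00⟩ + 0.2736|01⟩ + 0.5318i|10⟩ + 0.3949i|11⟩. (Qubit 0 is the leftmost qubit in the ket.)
-0.6974i|00⟩ + 0.5318i|01⟩ + 0.2736|10⟩ + 0.3949i|11⟩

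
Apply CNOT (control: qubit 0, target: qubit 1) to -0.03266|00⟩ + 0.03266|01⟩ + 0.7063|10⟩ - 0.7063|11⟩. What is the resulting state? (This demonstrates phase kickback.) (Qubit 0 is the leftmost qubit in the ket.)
-0.03266|00⟩ + 0.03266|01⟩ - 0.7063|10⟩ + 0.7063|11⟩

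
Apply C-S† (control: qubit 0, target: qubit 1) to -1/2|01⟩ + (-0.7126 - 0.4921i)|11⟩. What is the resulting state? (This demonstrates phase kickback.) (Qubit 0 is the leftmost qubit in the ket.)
-1/2|01⟩ + (-0.4921 + 0.7126i)|11⟩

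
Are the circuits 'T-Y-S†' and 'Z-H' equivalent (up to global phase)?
No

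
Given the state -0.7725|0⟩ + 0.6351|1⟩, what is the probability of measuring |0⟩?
0.5968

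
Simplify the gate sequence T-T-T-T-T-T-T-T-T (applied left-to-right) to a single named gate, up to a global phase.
T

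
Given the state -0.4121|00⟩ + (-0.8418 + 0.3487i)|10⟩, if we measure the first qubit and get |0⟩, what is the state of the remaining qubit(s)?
-|0⟩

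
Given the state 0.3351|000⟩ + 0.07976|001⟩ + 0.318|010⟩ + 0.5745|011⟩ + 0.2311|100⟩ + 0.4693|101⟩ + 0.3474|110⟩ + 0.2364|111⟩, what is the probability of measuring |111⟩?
0.05588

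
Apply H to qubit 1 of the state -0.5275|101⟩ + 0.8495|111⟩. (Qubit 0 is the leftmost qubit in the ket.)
0.2277|101⟩ - 0.9737|111⟩

H on qubit 1 mixes each pair of kets that differ only in qubit 1: amplitudes (a, b) of (|…0…⟩, |…1…⟩) become ((a + b)/√2, (a − b)/√2). Kets absent from the input have amplitude 0.
(|101⟩, |111⟩): (a, b) = (-0.5275, 0.8495) → (0.2277, -0.9737)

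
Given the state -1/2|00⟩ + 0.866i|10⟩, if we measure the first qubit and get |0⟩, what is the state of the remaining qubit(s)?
-|0⟩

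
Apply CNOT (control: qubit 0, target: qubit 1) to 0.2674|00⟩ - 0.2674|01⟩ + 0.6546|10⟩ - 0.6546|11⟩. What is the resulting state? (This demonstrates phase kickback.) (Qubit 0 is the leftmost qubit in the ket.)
0.2674|00⟩ - 0.2674|01⟩ - 0.6546|10⟩ + 0.6546|11⟩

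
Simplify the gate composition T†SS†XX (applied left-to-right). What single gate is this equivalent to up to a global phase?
T†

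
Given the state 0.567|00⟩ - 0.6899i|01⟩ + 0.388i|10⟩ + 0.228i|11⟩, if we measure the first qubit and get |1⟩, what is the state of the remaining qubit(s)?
0.8622i|0⟩ + 0.5066i|1⟩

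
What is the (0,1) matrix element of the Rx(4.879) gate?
-0.6458i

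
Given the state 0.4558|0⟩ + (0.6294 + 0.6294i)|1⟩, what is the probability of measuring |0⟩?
0.2078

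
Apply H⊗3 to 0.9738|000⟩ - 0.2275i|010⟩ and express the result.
(0.3443 - 0.08043i)|000⟩ + (0.3443 - 0.08043i)|001⟩ + (0.3443 + 0.08043i)|010⟩ + (0.3443 + 0.08043i)|011⟩ + (0.3443 - 0.08043i)|100⟩ + (0.3443 - 0.08043i)|101⟩ + (0.3443 + 0.08043i)|110⟩ + (0.3443 + 0.08043i)|111⟩

H⊗3 gives amp(|y⟩) = (1/2√2) Σ_x (−1)^(x·y) amp(|x⟩), where x·y is the number of positions in which both x and y have a 1.
|000⟩: (0.9738 - 0.2275i)/(2√2) = (0.3443 - 0.08043i)
|001⟩: (0.9738 - 0.2275i)/(2√2) = (0.3443 - 0.08043i)
|010⟩: (0.9738 + 0.2275i)/(2√2) = (0.3443 + 0.08043i)
|011⟩: (0.9738 + 0.2275i)/(2√2) = (0.3443 + 0.08043i)
|100⟩: (0.9738 - 0.2275i)/(2√2) = (0.3443 - 0.08043i)
|101⟩: (0.9738 - 0.2275i)/(2√2) = (0.3443 - 0.08043i)
|110⟩: (0.9738 + 0.2275i)/(2√2) = (0.3443 + 0.08043i)
|111⟩: (0.9738 + 0.2275i)/(2√2) = (0.3443 + 0.08043i)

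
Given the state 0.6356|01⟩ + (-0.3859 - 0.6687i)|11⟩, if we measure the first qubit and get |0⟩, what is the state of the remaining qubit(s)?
|1⟩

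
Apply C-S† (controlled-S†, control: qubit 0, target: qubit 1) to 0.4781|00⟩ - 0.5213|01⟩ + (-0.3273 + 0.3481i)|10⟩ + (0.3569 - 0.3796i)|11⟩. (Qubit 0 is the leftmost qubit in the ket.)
0.4781|00⟩ - 0.5213|01⟩ + (-0.3273 + 0.3481i)|10⟩ + (-0.3796 - 0.3569i)|11⟩

C-S† leaves the control-|0⟩ kets |00⟩, |01⟩ unchanged and applies S† to qubit 1 on the control-|1⟩ pair (|10⟩, |11⟩).
S† = [[1, 0], [0, -i]].
With a = amp(|10⟩) = (-0.3273 + 0.3481i) and b = amp(|11⟩) = (0.3569 - 0.3796i):
new amp(|10⟩) = (1)·a = (-0.3273 + 0.3481i)
new amp(|11⟩) = (-i)·b = (-0.3796 - 0.3569i)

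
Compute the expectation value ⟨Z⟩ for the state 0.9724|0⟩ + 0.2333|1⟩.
0.8911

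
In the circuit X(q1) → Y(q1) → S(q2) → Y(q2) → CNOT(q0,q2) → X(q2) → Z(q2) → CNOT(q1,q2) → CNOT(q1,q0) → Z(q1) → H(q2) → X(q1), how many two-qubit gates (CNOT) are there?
3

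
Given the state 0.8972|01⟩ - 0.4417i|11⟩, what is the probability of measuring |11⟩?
0.1951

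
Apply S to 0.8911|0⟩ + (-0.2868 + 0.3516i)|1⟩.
0.8911|0⟩ + (-0.3516 - 0.2868i)|1⟩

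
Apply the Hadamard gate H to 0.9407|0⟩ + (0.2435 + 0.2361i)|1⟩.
(0.8374 + 0.1669i)|0⟩ + (0.493 - 0.1669i)|1⟩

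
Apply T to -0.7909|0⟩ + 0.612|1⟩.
-0.7909|0⟩ + (0.4327 + 0.4327i)|1⟩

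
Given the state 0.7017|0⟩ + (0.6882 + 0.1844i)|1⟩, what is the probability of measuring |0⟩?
0.4924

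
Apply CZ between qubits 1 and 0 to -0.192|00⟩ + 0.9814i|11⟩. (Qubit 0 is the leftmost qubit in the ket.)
-0.192|00⟩ - 0.9814i|11⟩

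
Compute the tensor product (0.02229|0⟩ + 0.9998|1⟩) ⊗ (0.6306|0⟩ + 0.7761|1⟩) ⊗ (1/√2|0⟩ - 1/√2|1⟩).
0.009939|000⟩ - 0.009939|001⟩ + 0.01223|010⟩ - 0.01223|011⟩ + 0.4458|100⟩ - 0.4458|101⟩ + 0.5487|110⟩ - 0.5487|111⟩

amp(|b₁b₂…⟩) = product of the factor amplitudes for bits b₁, b₂, …; only kets whose every factor amplitude is nonzero survive.
|000⟩: (0.02229)(0.6306)(1/√2) = 0.009939
|001⟩: (0.02229)(0.6306)(-1/√2) = -0.009939
|010⟩: (0.02229)(0.7761)(1/√2) = 0.01223
|011⟩: (0.02229)(0.7761)(-1/√2) = -0.01223
|100⟩: (0.9998)(0.6306)(1/√2) = 0.4458
|101⟩: (0.9998)(0.6306)(-1/√2) = -0.4458
|110⟩: (0.9998)(0.7761)(1/√2) = 0.5487
|111⟩: (0.9998)(0.7761)(-1/√2) = -0.5487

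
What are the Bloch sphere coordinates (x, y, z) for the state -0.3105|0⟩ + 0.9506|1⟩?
(-0.5903, 0, -0.8072)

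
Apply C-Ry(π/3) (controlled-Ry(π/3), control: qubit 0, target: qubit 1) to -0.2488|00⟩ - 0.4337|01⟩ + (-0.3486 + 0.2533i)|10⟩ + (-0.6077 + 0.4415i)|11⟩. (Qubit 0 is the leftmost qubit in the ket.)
-0.2488|00⟩ - 0.4337|01⟩ + (0.001954 - 0.001386i)|10⟩ + (-0.7006 + 0.509i)|11⟩

C-Ry(π/3) leaves the control-|0⟩ kets |00⟩, |01⟩ unchanged and applies Ry(π/3) to qubit 1 on the control-|1⟩ pair (|10⟩, |11⟩).
Ry(π/3) = [[cos(θ/2), −sin(θ/2)], [sin(θ/2), cos(θ/2)]]; θ = π/3, cos(θ/2) ≈ 0.866025, sin(θ/2) ≈ 0.5.
With a = amp(|10⟩) = (-0.3486 + 0.2533i) and b = amp(|11⟩) = (-0.6077 + 0.4415i):
new amp(|10⟩) = (0.866025)·a + (-0.5)·b = (0.001954 - 0.001386i)
new amp(|11⟩) = (0.5)·a + (0.866025)·b = (-0.7006 + 0.509i)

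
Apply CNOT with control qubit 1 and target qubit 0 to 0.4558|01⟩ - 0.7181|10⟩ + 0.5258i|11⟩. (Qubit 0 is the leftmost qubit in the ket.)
0.5258i|01⟩ - 0.7181|10⟩ + 0.4558|11⟩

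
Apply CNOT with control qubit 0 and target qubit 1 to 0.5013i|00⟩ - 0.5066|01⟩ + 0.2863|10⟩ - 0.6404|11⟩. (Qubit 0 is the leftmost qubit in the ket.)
0.5013i|00⟩ - 0.5066|01⟩ - 0.6404|10⟩ + 0.2863|11⟩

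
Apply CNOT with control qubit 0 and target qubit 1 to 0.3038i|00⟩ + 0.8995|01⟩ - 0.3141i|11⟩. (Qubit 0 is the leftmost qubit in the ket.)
0.3038i|00⟩ + 0.8995|01⟩ - 0.3141i|10⟩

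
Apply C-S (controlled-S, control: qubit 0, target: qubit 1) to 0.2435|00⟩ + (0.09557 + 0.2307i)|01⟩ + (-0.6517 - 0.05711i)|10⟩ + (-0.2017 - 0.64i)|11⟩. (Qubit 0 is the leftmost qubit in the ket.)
0.2435|00⟩ + (0.09557 + 0.2307i)|01⟩ + (-0.6517 - 0.05711i)|10⟩ + (0.64 - 0.2017i)|11⟩

C-S leaves the control-|0⟩ kets |00⟩, |01⟩ unchanged and applies S to qubit 1 on the control-|1⟩ pair (|10⟩, |11⟩).
S = [[1, 0], [0, i]].
With a = amp(|10⟩) = (-0.6517 - 0.05711i) and b = amp(|11⟩) = (-0.2017 - 0.64i):
new amp(|10⟩) = (1)·a = (-0.6517 - 0.05711i)
new amp(|11⟩) = (i)·b = (0.64 - 0.2017i)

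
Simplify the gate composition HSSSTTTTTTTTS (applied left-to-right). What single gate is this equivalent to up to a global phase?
H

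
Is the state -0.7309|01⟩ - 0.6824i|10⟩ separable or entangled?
Entangled

Writing the state as a|00⟩ + b|01⟩ + c|10⟩ + d|11⟩, it is a product state iff ad − bc = 0.
Here (a, b, c, d) = (0, -0.7309, -0.6824i, 0): ad − bc = (0)(0) − (-0.7309)(-0.6824i) = -0.4988i ≠ 0, so the state is entangled.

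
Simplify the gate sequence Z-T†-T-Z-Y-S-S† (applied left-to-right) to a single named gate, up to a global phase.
Y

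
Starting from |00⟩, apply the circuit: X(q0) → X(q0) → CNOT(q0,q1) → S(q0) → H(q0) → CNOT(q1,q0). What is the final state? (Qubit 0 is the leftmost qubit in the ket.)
1/√2|00⟩ + 1/√2|10⟩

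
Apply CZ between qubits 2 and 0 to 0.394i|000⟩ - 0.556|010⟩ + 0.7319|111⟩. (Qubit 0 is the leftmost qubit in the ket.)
0.394i|000⟩ - 0.556|010⟩ - 0.7319|111⟩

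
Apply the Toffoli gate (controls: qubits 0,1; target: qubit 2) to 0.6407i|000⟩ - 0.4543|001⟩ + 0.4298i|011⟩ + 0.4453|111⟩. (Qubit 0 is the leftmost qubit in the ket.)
0.6407i|000⟩ - 0.4543|001⟩ + 0.4298i|011⟩ + 0.4453|110⟩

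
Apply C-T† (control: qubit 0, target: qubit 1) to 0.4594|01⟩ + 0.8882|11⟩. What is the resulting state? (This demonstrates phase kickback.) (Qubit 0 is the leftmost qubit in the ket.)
0.4594|01⟩ + (0.6281 - 0.6281i)|11⟩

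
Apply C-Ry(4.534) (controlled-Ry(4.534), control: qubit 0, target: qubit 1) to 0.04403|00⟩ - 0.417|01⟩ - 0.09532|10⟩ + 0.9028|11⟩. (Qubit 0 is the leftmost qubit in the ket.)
0.04403|00⟩ - 0.417|01⟩ - 0.6316|10⟩ - 0.6521|11⟩

C-Ry(4.534) leaves the control-|0⟩ kets |00⟩, |01⟩ unchanged and applies Ry(4.534) to qubit 1 on the control-|1⟩ pair (|10⟩, |11⟩).
Ry(4.534) = [[cos(θ/2), −sin(θ/2)], [sin(θ/2), cos(θ/2)]]; θ = 4.534, cos(θ/2) ≈ -0.641309, sin(θ/2) ≈ 0.767282.
With a = amp(|10⟩) = -0.09532 and b = amp(|11⟩) = 0.9028:
new amp(|10⟩) = (-0.641309)·a + (-0.767282)·b = -0.6316
new amp(|11⟩) = (0.767282)·a + (-0.641309)·b = -0.6521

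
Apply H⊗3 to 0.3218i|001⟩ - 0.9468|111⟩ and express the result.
(-0.3347 + 0.1138i)|000⟩ + (0.3347 - 0.1138i)|001⟩ + (0.3347 + 0.1138i)|010⟩ + (-0.3347 - 0.1138i)|011⟩ + (0.3347 + 0.1138i)|100⟩ + (-0.3347 - 0.1138i)|101⟩ + (-0.3347 + 0.1138i)|110⟩ + (0.3347 - 0.1138i)|111⟩

H⊗3 gives amp(|y⟩) = (1/2√2) Σ_x (−1)^(x·y) amp(|x⟩), where x·y is the number of positions in which both x and y have a 1.
|000⟩: (0.3218i - 0.9468)/(2√2) = (-0.3347 + 0.1138i)
|001⟩: (-0.3218i + 0.9468)/(2√2) = (0.3347 - 0.1138i)
|010⟩: (0.3218i + 0.9468)/(2√2) = (0.3347 + 0.1138i)
|011⟩: (-0.3218i - 0.9468)/(2√2) = (-0.3347 - 0.1138i)
|100⟩: (0.3218i + 0.9468)/(2√2) = (0.3347 + 0.1138i)
|101⟩: (-0.3218i - 0.9468)/(2√2) = (-0.3347 - 0.1138i)
|110⟩: (0.3218i - 0.9468)/(2√2) = (-0.3347 + 0.1138i)
|111⟩: (-0.3218i + 0.9468)/(2√2) = (0.3347 - 0.1138i)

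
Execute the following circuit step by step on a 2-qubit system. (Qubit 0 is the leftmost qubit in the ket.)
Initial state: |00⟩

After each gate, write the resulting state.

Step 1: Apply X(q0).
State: |10⟩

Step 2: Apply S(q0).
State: i|10⟩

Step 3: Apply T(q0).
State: (-1/√2 + (1/√2)i)|10⟩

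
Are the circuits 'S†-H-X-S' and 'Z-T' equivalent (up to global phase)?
No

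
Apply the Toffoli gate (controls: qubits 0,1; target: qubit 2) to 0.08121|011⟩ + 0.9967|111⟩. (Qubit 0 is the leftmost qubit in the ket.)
0.08121|011⟩ + 0.9967|110⟩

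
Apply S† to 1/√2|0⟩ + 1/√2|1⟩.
1/√2|0⟩ - (1/√2)i|1⟩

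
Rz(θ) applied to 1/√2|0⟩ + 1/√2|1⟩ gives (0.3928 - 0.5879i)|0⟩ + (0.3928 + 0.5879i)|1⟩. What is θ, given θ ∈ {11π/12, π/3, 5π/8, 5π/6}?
5π/8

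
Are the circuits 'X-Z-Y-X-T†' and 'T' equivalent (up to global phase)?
No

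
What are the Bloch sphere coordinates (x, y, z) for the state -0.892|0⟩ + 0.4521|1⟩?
(-0.8065, 0, 0.5913)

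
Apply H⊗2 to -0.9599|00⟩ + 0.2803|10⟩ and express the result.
-0.3398|00⟩ - 0.3398|01⟩ - 0.6201|10⟩ - 0.6201|11⟩

H⊗2 gives amp(|y⟩) = (1/2) Σ_x (−1)^(x·y) amp(|x⟩), where x·y is the number of positions in which both x and y have a 1.
|00⟩: (-0.9599 + 0.2803)/2 = -0.3398
|01⟩: (-0.9599 + 0.2803)/2 = -0.3398
|10⟩: (-0.9599 - 0.2803)/2 = -0.6201
|11⟩: (-0.9599 - 0.2803)/2 = -0.6201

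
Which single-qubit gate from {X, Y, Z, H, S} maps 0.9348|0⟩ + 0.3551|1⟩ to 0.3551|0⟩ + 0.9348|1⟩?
X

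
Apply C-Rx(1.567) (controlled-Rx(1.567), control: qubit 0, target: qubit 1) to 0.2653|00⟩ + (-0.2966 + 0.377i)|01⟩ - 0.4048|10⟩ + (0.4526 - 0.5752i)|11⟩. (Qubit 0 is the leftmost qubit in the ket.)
0.2653|00⟩ + (-0.2966 + 0.377i)|01⟩ + (-0.6927 - 0.3194i)|10⟩ + (0.3206 - 0.1218i)|11⟩

C-Rx(1.567) leaves the control-|0⟩ kets |00⟩, |01⟩ unchanged and applies Rx(1.567) to qubit 1 on the control-|1⟩ pair (|10⟩, |11⟩).
Rx(1.567) = [[cos(θ/2), −i·sin(θ/2)], [−i·sin(θ/2), cos(θ/2)]]; θ = 1.567, cos(θ/2) ≈ 0.708448, sin(θ/2) ≈ 0.705763.
With a = amp(|10⟩) = -0.4048 and b = amp(|11⟩) = (0.4526 - 0.5752i):
new amp(|10⟩) = (0.708448)·a + (-0.705763i)·b = (-0.6927 - 0.3194i)
new amp(|11⟩) = (-0.705763i)·a + (0.708448)·b = (0.3206 - 0.1218i)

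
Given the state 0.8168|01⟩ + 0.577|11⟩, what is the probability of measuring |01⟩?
0.6672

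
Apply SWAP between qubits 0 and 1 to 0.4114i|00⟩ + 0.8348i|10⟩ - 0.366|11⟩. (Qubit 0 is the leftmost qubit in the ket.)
0.4114i|00⟩ + 0.8348i|01⟩ - 0.366|11⟩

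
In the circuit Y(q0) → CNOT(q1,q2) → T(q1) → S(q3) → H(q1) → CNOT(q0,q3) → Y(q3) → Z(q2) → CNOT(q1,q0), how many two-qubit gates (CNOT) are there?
3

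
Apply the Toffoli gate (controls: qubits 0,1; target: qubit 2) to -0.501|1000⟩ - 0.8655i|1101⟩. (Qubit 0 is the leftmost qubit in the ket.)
-0.501|1000⟩ - 0.8655i|1111⟩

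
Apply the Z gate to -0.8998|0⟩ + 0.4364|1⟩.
-0.8998|0⟩ - 0.4364|1⟩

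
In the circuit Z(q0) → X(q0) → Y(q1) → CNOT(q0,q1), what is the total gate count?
4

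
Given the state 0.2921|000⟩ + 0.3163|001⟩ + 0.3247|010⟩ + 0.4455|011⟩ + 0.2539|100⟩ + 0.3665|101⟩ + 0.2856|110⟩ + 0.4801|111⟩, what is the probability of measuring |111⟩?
0.2305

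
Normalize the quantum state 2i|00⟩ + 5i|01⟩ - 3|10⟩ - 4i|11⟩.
0.2722i|00⟩ + 0.6804i|01⟩ - 1/√6|10⟩ - 0.5443i|11⟩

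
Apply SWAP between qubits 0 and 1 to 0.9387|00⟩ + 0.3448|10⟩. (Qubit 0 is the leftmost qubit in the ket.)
0.9387|00⟩ + 0.3448|01⟩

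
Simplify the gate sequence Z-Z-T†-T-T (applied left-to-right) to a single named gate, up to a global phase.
T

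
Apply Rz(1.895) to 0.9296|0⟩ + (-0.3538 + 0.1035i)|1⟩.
(0.5426 - 0.7548i)|0⟩ + (-0.2906 - 0.2269i)|1⟩

Rz(1.895) = [[e^(−iθ/2), 0], [0, e^(iθ/2)]] with e^(±iθ/2) = cos(θ/2) ± i·sin(θ/2); θ = 1.895, cos(θ/2) ≈ 0.583715, sin(θ/2) ≈ 0.811959.
With a = amp(|0⟩) = 0.9296 and b = amp(|1⟩) = (-0.3538 + 0.1035i):
new amp(|0⟩) = (0.583715 - 0.811959i)·a = (0.5426 - 0.7548i)
new amp(|1⟩) = (0.583715 + 0.811959i)·b = (-0.2906 - 0.2269i)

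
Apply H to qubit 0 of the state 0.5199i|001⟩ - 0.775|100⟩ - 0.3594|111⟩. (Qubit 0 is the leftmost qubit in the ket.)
-0.548|000⟩ + 0.3676i|001⟩ - 0.2541|011⟩ + 0.548|100⟩ + 0.3676i|101⟩ + 0.2541|111⟩

H on qubit 0 mixes each pair of kets that differ only in qubit 0: amplitudes (a, b) of (|…0…⟩, |…1…⟩) become ((a + b)/√2, (a − b)/√2). Kets absent from the input have amplitude 0.
(|000⟩, |100⟩): (a, b) = (0, -0.775) → (-0.548, 0.548)
(|001⟩, |101⟩): (a, b) = (0.5199i, 0) → (0.3676i, 0.3676i)
(|011⟩, |111⟩): (a, b) = (0, -0.3594) → (-0.2541, 0.2541)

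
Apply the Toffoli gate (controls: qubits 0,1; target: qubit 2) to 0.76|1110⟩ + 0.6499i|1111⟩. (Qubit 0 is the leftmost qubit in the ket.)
0.76|1100⟩ + 0.6499i|1101⟩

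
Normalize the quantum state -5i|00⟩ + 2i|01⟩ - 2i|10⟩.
-0.8704i|00⟩ + 0.3482i|01⟩ - 0.3482i|10⟩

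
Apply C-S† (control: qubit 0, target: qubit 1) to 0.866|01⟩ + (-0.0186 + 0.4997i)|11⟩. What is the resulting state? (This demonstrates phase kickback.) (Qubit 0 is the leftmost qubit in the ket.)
0.866|01⟩ + (0.4997 + 0.0186i)|11⟩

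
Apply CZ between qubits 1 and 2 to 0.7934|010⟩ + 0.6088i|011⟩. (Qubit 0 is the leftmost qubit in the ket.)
0.7934|010⟩ - 0.6088i|011⟩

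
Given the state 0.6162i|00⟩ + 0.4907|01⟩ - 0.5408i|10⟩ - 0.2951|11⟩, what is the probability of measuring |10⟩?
0.2925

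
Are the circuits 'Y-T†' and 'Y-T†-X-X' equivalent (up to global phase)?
Yes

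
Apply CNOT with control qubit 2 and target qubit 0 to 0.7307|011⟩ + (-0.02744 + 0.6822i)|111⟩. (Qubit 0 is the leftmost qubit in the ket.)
(-0.02744 + 0.6822i)|011⟩ + 0.7307|111⟩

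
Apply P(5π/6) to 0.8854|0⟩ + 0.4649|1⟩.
0.8854|0⟩ + (-0.4026 + 0.2325i)|1⟩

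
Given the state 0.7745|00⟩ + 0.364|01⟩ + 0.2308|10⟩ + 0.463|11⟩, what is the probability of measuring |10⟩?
0.05327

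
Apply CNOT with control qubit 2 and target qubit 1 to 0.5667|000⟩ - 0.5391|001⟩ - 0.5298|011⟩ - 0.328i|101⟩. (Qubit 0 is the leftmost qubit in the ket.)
0.5667|000⟩ - 0.5298|001⟩ - 0.5391|011⟩ - 0.328i|111⟩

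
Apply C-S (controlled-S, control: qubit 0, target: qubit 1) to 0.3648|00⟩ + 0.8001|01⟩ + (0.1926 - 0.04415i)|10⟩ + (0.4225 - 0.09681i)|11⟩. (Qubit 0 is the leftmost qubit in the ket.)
0.3648|00⟩ + 0.8001|01⟩ + (0.1926 - 0.04415i)|10⟩ + (0.09681 + 0.4225i)|11⟩

C-S leaves the control-|0⟩ kets |00⟩, |01⟩ unchanged and applies S to qubit 1 on the control-|1⟩ pair (|10⟩, |11⟩).
S = [[1, 0], [0, i]].
With a = amp(|10⟩) = (0.1926 - 0.04415i) and b = amp(|11⟩) = (0.4225 - 0.09681i):
new amp(|10⟩) = (1)·a = (0.1926 - 0.04415i)
new amp(|11⟩) = (i)·b = (0.09681 + 0.4225i)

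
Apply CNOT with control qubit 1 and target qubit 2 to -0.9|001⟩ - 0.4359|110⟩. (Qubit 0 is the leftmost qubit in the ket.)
-0.9|001⟩ - 0.4359|111⟩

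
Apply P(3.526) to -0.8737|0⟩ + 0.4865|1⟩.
-0.8737|0⟩ + (-0.451 - 0.1824i)|1⟩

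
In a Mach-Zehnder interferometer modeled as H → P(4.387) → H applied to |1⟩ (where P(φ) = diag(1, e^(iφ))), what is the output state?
(0.6598 + 0.4738i)|0⟩ + (0.3402 - 0.4738i)|1⟩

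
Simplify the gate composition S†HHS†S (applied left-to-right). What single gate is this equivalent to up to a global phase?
S†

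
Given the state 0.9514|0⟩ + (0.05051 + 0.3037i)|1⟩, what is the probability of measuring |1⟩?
0.09478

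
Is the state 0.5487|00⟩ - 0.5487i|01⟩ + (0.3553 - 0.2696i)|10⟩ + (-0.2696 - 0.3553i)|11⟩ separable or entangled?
Separable

Writing the state as a|00⟩ + b|01⟩ + c|10⟩ + d|11⟩, it is a product state iff ad − bc = 0.
Here (a, b, c, d) = (0.5487, -0.5487i, (0.3553 - 0.2696i), (-0.2696 - 0.3553i)): ad − bc = (0.5487)(-0.2696 - 0.3553i) − (-0.5487i)(0.3553 - 0.2696i) = 0, so the state is separable.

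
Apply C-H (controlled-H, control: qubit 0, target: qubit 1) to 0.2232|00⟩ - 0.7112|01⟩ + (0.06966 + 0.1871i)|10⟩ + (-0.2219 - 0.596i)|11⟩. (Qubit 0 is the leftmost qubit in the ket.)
0.2232|00⟩ - 0.7112|01⟩ + (-0.1076 - 0.2891i)|10⟩ + (0.2062 + 0.5537i)|11⟩

C-H leaves the control-|0⟩ kets |00⟩, |01⟩ unchanged and applies H to qubit 1 on the control-|1⟩ pair (|10⟩, |11⟩).
H = [[1/√2, 1/√2], [1/√2, -1/√2]].
With a = amp(|10⟩) = (0.06966 + 0.1871i) and b = amp(|11⟩) = (-0.2219 - 0.596i):
new amp(|10⟩) = (1/√2)·a + (1/√2)·b = (-0.1076 - 0.2891i)
new amp(|11⟩) = (1/√2)·a + (-1/√2)·b = (0.2062 + 0.5537i)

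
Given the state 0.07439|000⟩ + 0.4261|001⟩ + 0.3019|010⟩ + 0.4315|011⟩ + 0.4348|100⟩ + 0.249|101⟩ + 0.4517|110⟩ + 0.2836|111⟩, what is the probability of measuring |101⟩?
0.062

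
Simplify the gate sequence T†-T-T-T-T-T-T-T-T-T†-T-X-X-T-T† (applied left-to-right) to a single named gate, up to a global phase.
T†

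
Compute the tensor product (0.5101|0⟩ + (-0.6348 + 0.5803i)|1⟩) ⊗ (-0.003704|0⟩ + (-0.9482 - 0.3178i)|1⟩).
-0.001889|00⟩ + (-0.4837 - 0.1621i)|01⟩ + (0.002351 - 0.002149i)|10⟩ + (0.7863 - 0.3485i)|11⟩

amp(|b₁b₂…⟩) = product of the factor amplitudes for bits b₁, b₂, …; only kets whose every factor amplitude is nonzero survive.
|00⟩: (0.5101)(-0.003704) = -0.001889
|01⟩: (0.5101)(-0.9482 - 0.3178i) = (-0.4837 - 0.1621i)
|10⟩: (-0.6348 + 0.5803i)(-0.003704) = (0.002351 - 0.002149i)
|11⟩: (-0.6348 + 0.5803i)(-0.9482 - 0.3178i) = (0.7863 - 0.3485i)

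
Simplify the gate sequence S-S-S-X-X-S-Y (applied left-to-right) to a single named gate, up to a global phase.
Y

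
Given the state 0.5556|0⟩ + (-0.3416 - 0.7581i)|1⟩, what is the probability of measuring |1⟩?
0.6914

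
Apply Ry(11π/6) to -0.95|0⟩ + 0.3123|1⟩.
0.8368|0⟩ - 0.5475|1⟩

Ry(11π/6) = [[cos(θ/2), −sin(θ/2)], [sin(θ/2), cos(θ/2)]]; θ = 11π/6, cos(θ/2) ≈ -0.965926, sin(θ/2) ≈ 0.258819.
With a = amp(|0⟩) = -0.95 and b = amp(|1⟩) = 0.3123:
new amp(|0⟩) = (-0.965926)·a + (-0.258819)·b = 0.8368
new amp(|1⟩) = (0.258819)·a + (-0.965926)·b = -0.5475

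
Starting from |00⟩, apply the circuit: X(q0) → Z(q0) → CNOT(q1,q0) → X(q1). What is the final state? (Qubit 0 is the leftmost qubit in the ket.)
-|11⟩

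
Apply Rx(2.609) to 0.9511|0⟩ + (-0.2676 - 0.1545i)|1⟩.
(0.1012 + 0.2582i)|0⟩ + (-0.07042 - 0.9582i)|1⟩

Rx(2.609) = [[cos(θ/2), −i·sin(θ/2)], [−i·sin(θ/2), cos(θ/2)]]; θ = 2.609, cos(θ/2) ≈ 0.26316, sin(θ/2) ≈ 0.964752.
With a = amp(|0⟩) = 0.9511 and b = amp(|1⟩) = (-0.2676 - 0.1545i):
new amp(|0⟩) = (0.26316)·a + (-0.964752i)·b = (0.1012 + 0.2582i)
new amp(|1⟩) = (-0.964752i)·a + (0.26316)·b = (-0.07042 - 0.9582i)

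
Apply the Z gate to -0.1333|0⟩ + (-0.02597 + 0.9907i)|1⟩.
-0.1333|0⟩ + (0.02597 - 0.9907i)|1⟩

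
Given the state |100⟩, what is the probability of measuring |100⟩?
1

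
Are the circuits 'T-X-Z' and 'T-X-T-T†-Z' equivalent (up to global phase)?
Yes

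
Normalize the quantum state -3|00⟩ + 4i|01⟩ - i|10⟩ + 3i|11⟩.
-0.5071|00⟩ + 0.6761i|01⟩ - 0.169i|10⟩ + 0.5071i|11⟩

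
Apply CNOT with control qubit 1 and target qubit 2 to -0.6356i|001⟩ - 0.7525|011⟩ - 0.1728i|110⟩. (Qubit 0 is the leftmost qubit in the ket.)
-0.6356i|001⟩ - 0.7525|010⟩ - 0.1728i|111⟩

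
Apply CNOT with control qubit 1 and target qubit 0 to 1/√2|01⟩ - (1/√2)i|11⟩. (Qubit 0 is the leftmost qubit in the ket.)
-(1/√2)i|01⟩ + 1/√2|11⟩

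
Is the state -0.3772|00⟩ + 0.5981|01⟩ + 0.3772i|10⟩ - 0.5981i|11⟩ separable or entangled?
Separable

Writing the state as a|00⟩ + b|01⟩ + c|10⟩ + d|11⟩, it is a product state iff ad − bc = 0.
Here (a, b, c, d) = (-0.3772, 0.5981, 0.3772i, -0.5981i): ad − bc = (-0.3772)(-0.5981i) − (0.5981)(0.3772i) = 0, so the state is separable.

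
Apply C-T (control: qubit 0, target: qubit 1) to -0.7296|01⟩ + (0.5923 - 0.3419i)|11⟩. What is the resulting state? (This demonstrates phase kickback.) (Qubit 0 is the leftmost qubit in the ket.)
-0.7296|01⟩ + (0.6606 + 0.1771i)|11⟩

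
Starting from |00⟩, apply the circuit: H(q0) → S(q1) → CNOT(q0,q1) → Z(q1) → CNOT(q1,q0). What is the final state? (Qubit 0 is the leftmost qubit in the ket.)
1/√2|00⟩ - 1/√2|01⟩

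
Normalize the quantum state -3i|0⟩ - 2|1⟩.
-0.8321i|0⟩ - 0.5547|1⟩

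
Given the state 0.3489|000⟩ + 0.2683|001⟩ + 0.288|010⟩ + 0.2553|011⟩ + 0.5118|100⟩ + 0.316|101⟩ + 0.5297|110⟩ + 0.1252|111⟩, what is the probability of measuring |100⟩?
0.2619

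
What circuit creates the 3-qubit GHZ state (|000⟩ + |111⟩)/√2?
H(q0) → CNOT(q0,q1) → CNOT(q0,q2)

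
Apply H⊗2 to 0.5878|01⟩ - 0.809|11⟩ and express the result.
-0.1106|00⟩ + 0.1106|01⟩ + 0.6984|10⟩ - 0.6984|11⟩

H⊗2 gives amp(|y⟩) = (1/2) Σ_x (−1)^(x·y) amp(|x⟩), where x·y is the number of positions in which both x and y have a 1.
|00⟩: (0.5878 - 0.809)/2 = -0.1106
|01⟩: (-0.5878 + 0.809)/2 = 0.1106
|10⟩: (0.5878 + 0.809)/2 = 0.6984
|11⟩: (-0.5878 - 0.809)/2 = -0.6984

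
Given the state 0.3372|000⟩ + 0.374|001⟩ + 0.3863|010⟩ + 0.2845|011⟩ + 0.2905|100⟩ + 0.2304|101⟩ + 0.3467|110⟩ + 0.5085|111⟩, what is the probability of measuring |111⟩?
0.2586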